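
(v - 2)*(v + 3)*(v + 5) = v^3 + 6*v^2 - v - 30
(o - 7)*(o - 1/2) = o^2 - 15*o/2 + 7/2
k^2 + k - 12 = (k - 3)*(k + 4)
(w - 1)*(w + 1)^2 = w^3 + w^2 - w - 1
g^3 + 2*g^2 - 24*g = g*(g - 4)*(g + 6)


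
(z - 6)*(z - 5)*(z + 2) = z^3 - 9*z^2 + 8*z + 60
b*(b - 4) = b^2 - 4*b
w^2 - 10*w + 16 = (w - 8)*(w - 2)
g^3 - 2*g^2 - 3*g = g*(g - 3)*(g + 1)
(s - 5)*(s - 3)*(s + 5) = s^3 - 3*s^2 - 25*s + 75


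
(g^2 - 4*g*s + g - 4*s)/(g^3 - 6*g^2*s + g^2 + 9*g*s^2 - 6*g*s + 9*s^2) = (g - 4*s)/(g^2 - 6*g*s + 9*s^2)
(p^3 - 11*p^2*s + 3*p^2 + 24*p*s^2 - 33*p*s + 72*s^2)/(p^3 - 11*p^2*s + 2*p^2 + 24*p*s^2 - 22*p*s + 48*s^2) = (p + 3)/(p + 2)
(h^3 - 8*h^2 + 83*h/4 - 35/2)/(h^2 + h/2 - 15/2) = (h^2 - 11*h/2 + 7)/(h + 3)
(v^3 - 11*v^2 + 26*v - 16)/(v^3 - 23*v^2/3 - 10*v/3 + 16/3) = 3*(v^2 - 3*v + 2)/(3*v^2 + v - 2)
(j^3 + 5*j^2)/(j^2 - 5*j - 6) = j^2*(j + 5)/(j^2 - 5*j - 6)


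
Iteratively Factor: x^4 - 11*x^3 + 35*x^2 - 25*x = (x - 5)*(x^3 - 6*x^2 + 5*x) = (x - 5)*(x - 1)*(x^2 - 5*x) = (x - 5)^2*(x - 1)*(x)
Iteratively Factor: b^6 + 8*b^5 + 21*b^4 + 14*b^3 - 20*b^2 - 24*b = (b - 1)*(b^5 + 9*b^4 + 30*b^3 + 44*b^2 + 24*b) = (b - 1)*(b + 2)*(b^4 + 7*b^3 + 16*b^2 + 12*b) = b*(b - 1)*(b + 2)*(b^3 + 7*b^2 + 16*b + 12) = b*(b - 1)*(b + 2)^2*(b^2 + 5*b + 6) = b*(b - 1)*(b + 2)^3*(b + 3)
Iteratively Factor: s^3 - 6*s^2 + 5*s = (s)*(s^2 - 6*s + 5) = s*(s - 1)*(s - 5)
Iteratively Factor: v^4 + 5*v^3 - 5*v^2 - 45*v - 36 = (v + 4)*(v^3 + v^2 - 9*v - 9) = (v + 1)*(v + 4)*(v^2 - 9) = (v - 3)*(v + 1)*(v + 4)*(v + 3)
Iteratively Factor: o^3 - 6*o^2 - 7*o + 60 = (o - 4)*(o^2 - 2*o - 15) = (o - 4)*(o + 3)*(o - 5)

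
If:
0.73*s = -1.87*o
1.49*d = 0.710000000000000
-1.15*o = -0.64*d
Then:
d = 0.48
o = 0.27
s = -0.68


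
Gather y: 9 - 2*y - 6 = 3 - 2*y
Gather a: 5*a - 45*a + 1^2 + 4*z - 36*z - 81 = -40*a - 32*z - 80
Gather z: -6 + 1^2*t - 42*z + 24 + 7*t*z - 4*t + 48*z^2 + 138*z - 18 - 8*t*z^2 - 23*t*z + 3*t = z^2*(48 - 8*t) + z*(96 - 16*t)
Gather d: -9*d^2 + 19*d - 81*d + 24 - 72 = -9*d^2 - 62*d - 48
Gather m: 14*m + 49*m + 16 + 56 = 63*m + 72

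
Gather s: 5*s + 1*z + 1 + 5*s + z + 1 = 10*s + 2*z + 2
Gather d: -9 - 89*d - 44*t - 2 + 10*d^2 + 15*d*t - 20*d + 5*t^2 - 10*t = 10*d^2 + d*(15*t - 109) + 5*t^2 - 54*t - 11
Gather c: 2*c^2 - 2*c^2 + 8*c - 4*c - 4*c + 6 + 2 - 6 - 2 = 0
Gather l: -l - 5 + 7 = 2 - l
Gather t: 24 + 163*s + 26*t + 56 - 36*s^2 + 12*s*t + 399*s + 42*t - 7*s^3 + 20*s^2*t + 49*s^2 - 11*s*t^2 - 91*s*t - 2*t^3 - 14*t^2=-7*s^3 + 13*s^2 + 562*s - 2*t^3 + t^2*(-11*s - 14) + t*(20*s^2 - 79*s + 68) + 80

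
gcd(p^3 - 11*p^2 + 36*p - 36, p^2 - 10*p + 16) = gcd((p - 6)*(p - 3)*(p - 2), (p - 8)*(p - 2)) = p - 2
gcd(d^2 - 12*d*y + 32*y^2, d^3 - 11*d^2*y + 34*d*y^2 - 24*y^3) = -d + 4*y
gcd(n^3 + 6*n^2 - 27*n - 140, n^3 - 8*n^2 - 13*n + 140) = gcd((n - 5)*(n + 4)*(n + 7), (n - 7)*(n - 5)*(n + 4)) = n^2 - n - 20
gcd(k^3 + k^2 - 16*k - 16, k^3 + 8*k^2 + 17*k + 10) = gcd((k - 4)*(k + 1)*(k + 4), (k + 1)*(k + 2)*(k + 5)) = k + 1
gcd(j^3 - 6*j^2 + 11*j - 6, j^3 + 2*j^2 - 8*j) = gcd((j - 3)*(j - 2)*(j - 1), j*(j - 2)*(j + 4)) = j - 2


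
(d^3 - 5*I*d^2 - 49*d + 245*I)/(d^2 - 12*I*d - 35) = (d^2 - 49)/(d - 7*I)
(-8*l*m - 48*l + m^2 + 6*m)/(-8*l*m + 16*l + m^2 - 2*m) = (m + 6)/(m - 2)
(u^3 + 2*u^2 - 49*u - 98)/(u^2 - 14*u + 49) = (u^2 + 9*u + 14)/(u - 7)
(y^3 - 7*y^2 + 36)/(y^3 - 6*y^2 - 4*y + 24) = (y - 3)/(y - 2)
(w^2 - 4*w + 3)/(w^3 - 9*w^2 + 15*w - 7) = (w - 3)/(w^2 - 8*w + 7)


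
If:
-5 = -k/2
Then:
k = 10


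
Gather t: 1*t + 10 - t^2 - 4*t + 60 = -t^2 - 3*t + 70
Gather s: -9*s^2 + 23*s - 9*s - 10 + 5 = -9*s^2 + 14*s - 5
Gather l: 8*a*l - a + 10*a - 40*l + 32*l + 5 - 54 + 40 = 9*a + l*(8*a - 8) - 9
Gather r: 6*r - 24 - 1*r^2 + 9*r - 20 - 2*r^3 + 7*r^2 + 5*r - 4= -2*r^3 + 6*r^2 + 20*r - 48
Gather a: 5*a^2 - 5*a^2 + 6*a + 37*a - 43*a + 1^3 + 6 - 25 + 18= 0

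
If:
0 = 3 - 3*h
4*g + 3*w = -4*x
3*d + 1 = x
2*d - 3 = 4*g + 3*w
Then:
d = -1/14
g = -3*w/4 - 11/14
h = 1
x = 11/14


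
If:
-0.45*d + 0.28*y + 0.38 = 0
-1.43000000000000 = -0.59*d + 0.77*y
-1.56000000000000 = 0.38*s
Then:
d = -0.59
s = -4.11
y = -2.31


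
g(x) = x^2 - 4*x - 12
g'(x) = 2*x - 4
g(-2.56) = 4.79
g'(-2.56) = -9.12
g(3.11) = -14.77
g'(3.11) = 2.22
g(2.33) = -15.89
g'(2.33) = 0.66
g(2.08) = -15.99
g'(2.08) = 0.16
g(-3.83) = 17.99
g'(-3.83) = -11.66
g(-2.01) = 0.08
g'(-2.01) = -8.02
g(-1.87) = -1.02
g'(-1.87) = -7.74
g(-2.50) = 4.25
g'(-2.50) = -9.00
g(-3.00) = 9.00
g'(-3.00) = -10.00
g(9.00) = 33.00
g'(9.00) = 14.00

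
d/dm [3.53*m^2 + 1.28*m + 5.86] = 7.06*m + 1.28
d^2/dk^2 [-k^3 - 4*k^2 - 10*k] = -6*k - 8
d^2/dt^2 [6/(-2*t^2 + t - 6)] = 12*(4*t^2 - 2*t - (4*t - 1)^2 + 12)/(2*t^2 - t + 6)^3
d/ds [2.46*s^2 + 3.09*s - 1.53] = 4.92*s + 3.09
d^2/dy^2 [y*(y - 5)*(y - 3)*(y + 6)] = 12*y^2 - 12*y - 66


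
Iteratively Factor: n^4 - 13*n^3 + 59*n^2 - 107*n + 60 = (n - 5)*(n^3 - 8*n^2 + 19*n - 12) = (n - 5)*(n - 3)*(n^2 - 5*n + 4) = (n - 5)*(n - 3)*(n - 1)*(n - 4)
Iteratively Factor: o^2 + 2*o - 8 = (o - 2)*(o + 4)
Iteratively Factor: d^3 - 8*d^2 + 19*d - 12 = (d - 3)*(d^2 - 5*d + 4) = (d - 3)*(d - 1)*(d - 4)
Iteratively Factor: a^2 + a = (a + 1)*(a)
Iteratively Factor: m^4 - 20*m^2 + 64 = (m + 2)*(m^3 - 2*m^2 - 16*m + 32) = (m - 4)*(m + 2)*(m^2 + 2*m - 8) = (m - 4)*(m - 2)*(m + 2)*(m + 4)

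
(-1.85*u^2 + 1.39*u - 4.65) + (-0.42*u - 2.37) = -1.85*u^2 + 0.97*u - 7.02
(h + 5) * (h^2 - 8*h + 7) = h^3 - 3*h^2 - 33*h + 35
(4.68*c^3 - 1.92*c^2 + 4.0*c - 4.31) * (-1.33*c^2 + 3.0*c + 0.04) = -6.2244*c^5 + 16.5936*c^4 - 10.8928*c^3 + 17.6555*c^2 - 12.77*c - 0.1724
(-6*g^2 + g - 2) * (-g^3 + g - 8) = 6*g^5 - g^4 - 4*g^3 + 49*g^2 - 10*g + 16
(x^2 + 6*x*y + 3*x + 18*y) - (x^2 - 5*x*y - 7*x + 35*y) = 11*x*y + 10*x - 17*y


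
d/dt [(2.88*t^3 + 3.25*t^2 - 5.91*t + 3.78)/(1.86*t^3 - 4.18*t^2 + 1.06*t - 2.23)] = (3.5527136788005e-15*t^5 - 18.0834*t^4 + 28.0908*t^3 - 61.6184*t^2 + 17.1058*t + 9.1725)/(3.4596*t^6 - 15.5496*t^5 + 21.4156*t^4 - 17.1572*t^3 + 19.7664*t^2 - 4.7276*t + 4.9729)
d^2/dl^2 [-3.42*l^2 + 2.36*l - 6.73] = -6.84000000000000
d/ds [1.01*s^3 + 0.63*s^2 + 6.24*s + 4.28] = 3.03*s^2 + 1.26*s + 6.24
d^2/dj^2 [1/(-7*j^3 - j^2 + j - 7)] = 2*((21*j + 1)*(7*j^3 + j^2 - j + 7) - (21*j^2 + 2*j - 1)^2)/(7*j^3 + j^2 - j + 7)^3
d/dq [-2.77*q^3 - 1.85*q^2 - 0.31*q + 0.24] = -8.31*q^2 - 3.7*q - 0.31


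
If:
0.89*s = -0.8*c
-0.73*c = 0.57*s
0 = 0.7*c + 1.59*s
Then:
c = 0.00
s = 0.00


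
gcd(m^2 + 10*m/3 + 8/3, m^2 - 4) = m + 2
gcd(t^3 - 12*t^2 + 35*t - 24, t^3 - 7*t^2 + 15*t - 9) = t^2 - 4*t + 3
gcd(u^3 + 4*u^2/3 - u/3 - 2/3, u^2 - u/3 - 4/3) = u + 1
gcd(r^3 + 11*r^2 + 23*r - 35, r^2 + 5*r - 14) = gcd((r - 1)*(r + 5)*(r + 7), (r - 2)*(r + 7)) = r + 7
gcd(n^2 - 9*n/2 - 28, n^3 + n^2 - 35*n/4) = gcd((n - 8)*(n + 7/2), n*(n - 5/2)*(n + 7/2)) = n + 7/2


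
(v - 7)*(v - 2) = v^2 - 9*v + 14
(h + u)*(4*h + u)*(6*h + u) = 24*h^3 + 34*h^2*u + 11*h*u^2 + u^3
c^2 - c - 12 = (c - 4)*(c + 3)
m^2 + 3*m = m*(m + 3)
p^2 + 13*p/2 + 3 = (p + 1/2)*(p + 6)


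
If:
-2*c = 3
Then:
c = -3/2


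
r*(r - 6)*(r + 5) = r^3 - r^2 - 30*r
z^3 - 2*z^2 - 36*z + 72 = (z - 6)*(z - 2)*(z + 6)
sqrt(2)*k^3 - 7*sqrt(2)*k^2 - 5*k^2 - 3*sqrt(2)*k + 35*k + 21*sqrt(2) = (k - 7)*(k - 3*sqrt(2))*(sqrt(2)*k + 1)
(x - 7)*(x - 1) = x^2 - 8*x + 7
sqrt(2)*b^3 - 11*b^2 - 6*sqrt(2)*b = b*(b - 6*sqrt(2))*(sqrt(2)*b + 1)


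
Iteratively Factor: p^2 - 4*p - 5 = (p + 1)*(p - 5)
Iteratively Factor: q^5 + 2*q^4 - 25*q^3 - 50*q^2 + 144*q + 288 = (q + 4)*(q^4 - 2*q^3 - 17*q^2 + 18*q + 72) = (q - 4)*(q + 4)*(q^3 + 2*q^2 - 9*q - 18) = (q - 4)*(q - 3)*(q + 4)*(q^2 + 5*q + 6) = (q - 4)*(q - 3)*(q + 2)*(q + 4)*(q + 3)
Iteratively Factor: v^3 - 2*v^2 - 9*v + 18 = (v + 3)*(v^2 - 5*v + 6) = (v - 3)*(v + 3)*(v - 2)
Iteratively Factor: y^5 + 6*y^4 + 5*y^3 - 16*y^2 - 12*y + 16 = (y - 1)*(y^4 + 7*y^3 + 12*y^2 - 4*y - 16) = (y - 1)^2*(y^3 + 8*y^2 + 20*y + 16) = (y - 1)^2*(y + 2)*(y^2 + 6*y + 8) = (y - 1)^2*(y + 2)^2*(y + 4)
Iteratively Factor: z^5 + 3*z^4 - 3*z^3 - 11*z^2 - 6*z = (z + 1)*(z^4 + 2*z^3 - 5*z^2 - 6*z) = z*(z + 1)*(z^3 + 2*z^2 - 5*z - 6) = z*(z - 2)*(z + 1)*(z^2 + 4*z + 3) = z*(z - 2)*(z + 1)*(z + 3)*(z + 1)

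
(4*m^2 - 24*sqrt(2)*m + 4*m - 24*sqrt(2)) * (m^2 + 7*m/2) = 4*m^4 - 24*sqrt(2)*m^3 + 18*m^3 - 108*sqrt(2)*m^2 + 14*m^2 - 84*sqrt(2)*m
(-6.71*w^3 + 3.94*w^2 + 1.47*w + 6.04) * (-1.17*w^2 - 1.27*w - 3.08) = 7.8507*w^5 + 3.9119*w^4 + 13.9431*w^3 - 21.0689*w^2 - 12.1984*w - 18.6032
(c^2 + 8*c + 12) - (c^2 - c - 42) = 9*c + 54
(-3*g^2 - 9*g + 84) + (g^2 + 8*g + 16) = -2*g^2 - g + 100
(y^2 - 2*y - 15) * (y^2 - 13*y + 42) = y^4 - 15*y^3 + 53*y^2 + 111*y - 630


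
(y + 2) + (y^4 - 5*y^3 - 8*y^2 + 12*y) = y^4 - 5*y^3 - 8*y^2 + 13*y + 2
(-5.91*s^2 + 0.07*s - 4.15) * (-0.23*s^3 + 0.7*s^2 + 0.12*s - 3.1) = 1.3593*s^5 - 4.1531*s^4 + 0.2943*s^3 + 15.4244*s^2 - 0.715*s + 12.865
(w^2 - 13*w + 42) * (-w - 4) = -w^3 + 9*w^2 + 10*w - 168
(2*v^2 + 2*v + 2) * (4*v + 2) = 8*v^3 + 12*v^2 + 12*v + 4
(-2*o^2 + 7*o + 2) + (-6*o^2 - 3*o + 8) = -8*o^2 + 4*o + 10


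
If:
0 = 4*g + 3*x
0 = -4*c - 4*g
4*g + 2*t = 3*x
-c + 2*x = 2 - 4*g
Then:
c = -6/7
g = 6/7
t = -24/7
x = -8/7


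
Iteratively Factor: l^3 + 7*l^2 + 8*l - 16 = (l + 4)*(l^2 + 3*l - 4) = (l + 4)^2*(l - 1)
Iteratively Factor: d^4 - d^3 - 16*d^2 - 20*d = (d + 2)*(d^3 - 3*d^2 - 10*d) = (d + 2)^2*(d^2 - 5*d) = (d - 5)*(d + 2)^2*(d)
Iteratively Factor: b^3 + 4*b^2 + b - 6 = (b + 2)*(b^2 + 2*b - 3) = (b + 2)*(b + 3)*(b - 1)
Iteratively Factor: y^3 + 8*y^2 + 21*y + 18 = (y + 2)*(y^2 + 6*y + 9) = (y + 2)*(y + 3)*(y + 3)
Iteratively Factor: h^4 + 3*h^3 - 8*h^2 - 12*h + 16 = (h - 2)*(h^3 + 5*h^2 + 2*h - 8) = (h - 2)*(h - 1)*(h^2 + 6*h + 8) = (h - 2)*(h - 1)*(h + 4)*(h + 2)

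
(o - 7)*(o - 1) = o^2 - 8*o + 7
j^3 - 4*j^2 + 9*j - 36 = (j - 4)*(j - 3*I)*(j + 3*I)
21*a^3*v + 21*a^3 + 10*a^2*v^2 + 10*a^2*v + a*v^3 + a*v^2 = (3*a + v)*(7*a + v)*(a*v + a)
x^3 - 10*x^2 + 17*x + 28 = (x - 7)*(x - 4)*(x + 1)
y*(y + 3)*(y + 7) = y^3 + 10*y^2 + 21*y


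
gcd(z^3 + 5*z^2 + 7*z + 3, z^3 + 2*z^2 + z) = z^2 + 2*z + 1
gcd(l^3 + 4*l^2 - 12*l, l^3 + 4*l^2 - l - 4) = 1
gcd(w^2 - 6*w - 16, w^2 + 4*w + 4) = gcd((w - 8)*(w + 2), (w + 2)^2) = w + 2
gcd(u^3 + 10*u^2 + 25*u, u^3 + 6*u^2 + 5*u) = u^2 + 5*u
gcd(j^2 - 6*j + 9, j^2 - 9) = j - 3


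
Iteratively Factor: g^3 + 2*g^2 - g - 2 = (g + 1)*(g^2 + g - 2) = (g - 1)*(g + 1)*(g + 2)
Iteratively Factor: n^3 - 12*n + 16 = (n - 2)*(n^2 + 2*n - 8) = (n - 2)^2*(n + 4)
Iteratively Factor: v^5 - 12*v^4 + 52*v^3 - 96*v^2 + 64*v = (v - 4)*(v^4 - 8*v^3 + 20*v^2 - 16*v) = (v - 4)*(v - 2)*(v^3 - 6*v^2 + 8*v) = (v - 4)*(v - 2)^2*(v^2 - 4*v) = v*(v - 4)*(v - 2)^2*(v - 4)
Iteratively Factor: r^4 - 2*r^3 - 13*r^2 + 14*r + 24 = (r - 4)*(r^3 + 2*r^2 - 5*r - 6) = (r - 4)*(r + 1)*(r^2 + r - 6) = (r - 4)*(r - 2)*(r + 1)*(r + 3)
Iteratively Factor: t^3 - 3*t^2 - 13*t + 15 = (t - 5)*(t^2 + 2*t - 3) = (t - 5)*(t - 1)*(t + 3)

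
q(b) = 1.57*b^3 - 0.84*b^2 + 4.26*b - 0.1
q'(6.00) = 163.74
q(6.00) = 334.34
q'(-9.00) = 400.89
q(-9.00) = -1251.01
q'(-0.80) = 8.62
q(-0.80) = -4.85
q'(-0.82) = 8.80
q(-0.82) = -5.02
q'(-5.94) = 180.42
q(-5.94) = -384.09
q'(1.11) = 8.20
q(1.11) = 5.74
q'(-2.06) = 27.71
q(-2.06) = -26.16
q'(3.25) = 48.55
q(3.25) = 58.77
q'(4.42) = 88.85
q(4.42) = 137.89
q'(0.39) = 4.32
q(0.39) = 1.53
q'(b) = 4.71*b^2 - 1.68*b + 4.26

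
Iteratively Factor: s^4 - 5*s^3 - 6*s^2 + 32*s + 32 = (s + 1)*(s^3 - 6*s^2 + 32) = (s - 4)*(s + 1)*(s^2 - 2*s - 8) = (s - 4)*(s + 1)*(s + 2)*(s - 4)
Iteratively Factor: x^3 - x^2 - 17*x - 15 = (x - 5)*(x^2 + 4*x + 3) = (x - 5)*(x + 3)*(x + 1)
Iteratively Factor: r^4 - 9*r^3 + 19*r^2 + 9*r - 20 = (r - 5)*(r^3 - 4*r^2 - r + 4) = (r - 5)*(r + 1)*(r^2 - 5*r + 4) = (r - 5)*(r - 1)*(r + 1)*(r - 4)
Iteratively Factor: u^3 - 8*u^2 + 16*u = (u - 4)*(u^2 - 4*u) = u*(u - 4)*(u - 4)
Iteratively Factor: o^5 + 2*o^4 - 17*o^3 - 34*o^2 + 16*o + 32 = (o + 1)*(o^4 + o^3 - 18*o^2 - 16*o + 32) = (o - 4)*(o + 1)*(o^3 + 5*o^2 + 2*o - 8) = (o - 4)*(o + 1)*(o + 4)*(o^2 + o - 2) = (o - 4)*(o - 1)*(o + 1)*(o + 4)*(o + 2)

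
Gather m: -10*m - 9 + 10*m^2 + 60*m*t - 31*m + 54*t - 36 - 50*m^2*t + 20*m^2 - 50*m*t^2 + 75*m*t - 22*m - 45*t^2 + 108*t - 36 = m^2*(30 - 50*t) + m*(-50*t^2 + 135*t - 63) - 45*t^2 + 162*t - 81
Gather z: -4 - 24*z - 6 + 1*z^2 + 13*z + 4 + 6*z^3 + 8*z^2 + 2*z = 6*z^3 + 9*z^2 - 9*z - 6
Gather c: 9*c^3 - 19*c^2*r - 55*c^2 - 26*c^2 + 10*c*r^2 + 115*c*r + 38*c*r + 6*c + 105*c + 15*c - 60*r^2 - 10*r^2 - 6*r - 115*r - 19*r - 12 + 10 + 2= 9*c^3 + c^2*(-19*r - 81) + c*(10*r^2 + 153*r + 126) - 70*r^2 - 140*r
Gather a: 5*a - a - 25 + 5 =4*a - 20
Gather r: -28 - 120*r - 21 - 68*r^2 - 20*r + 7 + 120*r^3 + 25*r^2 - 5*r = 120*r^3 - 43*r^2 - 145*r - 42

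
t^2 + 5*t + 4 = (t + 1)*(t + 4)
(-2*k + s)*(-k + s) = 2*k^2 - 3*k*s + s^2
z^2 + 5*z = z*(z + 5)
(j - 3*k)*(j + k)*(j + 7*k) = j^3 + 5*j^2*k - 17*j*k^2 - 21*k^3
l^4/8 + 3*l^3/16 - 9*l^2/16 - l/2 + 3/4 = (l/4 + 1/2)*(l/2 + 1)*(l - 3/2)*(l - 1)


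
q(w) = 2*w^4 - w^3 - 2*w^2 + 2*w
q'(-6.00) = -1810.00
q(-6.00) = 2724.00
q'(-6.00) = -1810.00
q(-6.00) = 2724.00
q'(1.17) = 6.03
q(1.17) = 1.75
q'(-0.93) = -3.31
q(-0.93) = -1.29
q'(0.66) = 0.35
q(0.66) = 0.54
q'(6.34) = 1894.77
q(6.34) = 2908.82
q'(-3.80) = -465.10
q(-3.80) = 435.42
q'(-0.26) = 2.70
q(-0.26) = -0.63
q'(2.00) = 46.00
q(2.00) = 20.00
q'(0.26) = 0.90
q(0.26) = 0.38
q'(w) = 8*w^3 - 3*w^2 - 4*w + 2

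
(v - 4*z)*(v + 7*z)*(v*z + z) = v^3*z + 3*v^2*z^2 + v^2*z - 28*v*z^3 + 3*v*z^2 - 28*z^3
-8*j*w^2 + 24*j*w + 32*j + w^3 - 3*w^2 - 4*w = (-8*j + w)*(w - 4)*(w + 1)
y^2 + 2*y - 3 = (y - 1)*(y + 3)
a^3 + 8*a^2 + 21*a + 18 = (a + 2)*(a + 3)^2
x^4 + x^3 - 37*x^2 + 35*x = x*(x - 5)*(x - 1)*(x + 7)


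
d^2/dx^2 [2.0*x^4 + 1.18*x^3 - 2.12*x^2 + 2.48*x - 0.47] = 24.0*x^2 + 7.08*x - 4.24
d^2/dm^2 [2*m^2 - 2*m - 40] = 4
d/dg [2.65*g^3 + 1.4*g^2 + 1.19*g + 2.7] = 7.95*g^2 + 2.8*g + 1.19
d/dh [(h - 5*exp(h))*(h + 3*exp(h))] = -2*h*exp(h) + 2*h - 30*exp(2*h) - 2*exp(h)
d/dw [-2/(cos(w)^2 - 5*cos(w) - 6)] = 2*(5 - 2*cos(w))*sin(w)/(sin(w)^2 + 5*cos(w) + 5)^2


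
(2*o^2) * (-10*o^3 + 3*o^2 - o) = -20*o^5 + 6*o^4 - 2*o^3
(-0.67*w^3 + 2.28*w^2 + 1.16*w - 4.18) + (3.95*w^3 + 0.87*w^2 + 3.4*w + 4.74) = 3.28*w^3 + 3.15*w^2 + 4.56*w + 0.56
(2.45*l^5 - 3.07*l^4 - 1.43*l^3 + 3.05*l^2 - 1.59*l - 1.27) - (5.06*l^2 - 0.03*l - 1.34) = 2.45*l^5 - 3.07*l^4 - 1.43*l^3 - 2.01*l^2 - 1.56*l + 0.0700000000000001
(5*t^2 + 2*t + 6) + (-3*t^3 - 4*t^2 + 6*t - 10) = -3*t^3 + t^2 + 8*t - 4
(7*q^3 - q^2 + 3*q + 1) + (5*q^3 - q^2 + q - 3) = 12*q^3 - 2*q^2 + 4*q - 2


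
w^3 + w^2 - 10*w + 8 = (w - 2)*(w - 1)*(w + 4)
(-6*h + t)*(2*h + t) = -12*h^2 - 4*h*t + t^2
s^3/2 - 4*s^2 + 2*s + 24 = (s/2 + 1)*(s - 6)*(s - 4)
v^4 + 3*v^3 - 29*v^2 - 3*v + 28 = (v - 4)*(v - 1)*(v + 1)*(v + 7)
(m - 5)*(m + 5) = m^2 - 25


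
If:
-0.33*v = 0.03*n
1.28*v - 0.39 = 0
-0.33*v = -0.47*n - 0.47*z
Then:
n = -3.35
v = 0.30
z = 3.57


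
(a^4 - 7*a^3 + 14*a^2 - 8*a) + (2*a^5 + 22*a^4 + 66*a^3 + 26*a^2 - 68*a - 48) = 2*a^5 + 23*a^4 + 59*a^3 + 40*a^2 - 76*a - 48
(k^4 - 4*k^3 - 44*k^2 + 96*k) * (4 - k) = -k^5 + 8*k^4 + 28*k^3 - 272*k^2 + 384*k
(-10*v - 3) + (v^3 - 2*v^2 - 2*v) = v^3 - 2*v^2 - 12*v - 3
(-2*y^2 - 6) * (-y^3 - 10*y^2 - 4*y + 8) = 2*y^5 + 20*y^4 + 14*y^3 + 44*y^2 + 24*y - 48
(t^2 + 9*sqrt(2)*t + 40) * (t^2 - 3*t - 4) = t^4 - 3*t^3 + 9*sqrt(2)*t^3 - 27*sqrt(2)*t^2 + 36*t^2 - 120*t - 36*sqrt(2)*t - 160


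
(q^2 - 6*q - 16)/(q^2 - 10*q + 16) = (q + 2)/(q - 2)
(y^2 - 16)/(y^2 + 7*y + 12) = (y - 4)/(y + 3)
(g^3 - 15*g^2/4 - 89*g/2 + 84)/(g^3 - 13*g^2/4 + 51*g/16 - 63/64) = 16*(g^2 - 2*g - 48)/(16*g^2 - 24*g + 9)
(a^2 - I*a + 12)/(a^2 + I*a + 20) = (a + 3*I)/(a + 5*I)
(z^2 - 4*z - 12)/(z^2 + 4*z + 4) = (z - 6)/(z + 2)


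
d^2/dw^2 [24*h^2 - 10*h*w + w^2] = 2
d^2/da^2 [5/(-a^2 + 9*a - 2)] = 10*(a^2 - 9*a - (2*a - 9)^2 + 2)/(a^2 - 9*a + 2)^3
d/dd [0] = 0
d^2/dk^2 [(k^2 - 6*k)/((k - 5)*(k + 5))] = 2*(-6*k^3 + 75*k^2 - 450*k + 625)/(k^6 - 75*k^4 + 1875*k^2 - 15625)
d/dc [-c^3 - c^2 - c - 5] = -3*c^2 - 2*c - 1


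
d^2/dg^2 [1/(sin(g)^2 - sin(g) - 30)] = (4*sin(g)^4 - 3*sin(g)^3 + 115*sin(g)^2 - 24*sin(g) - 62)/(sin(g) + cos(g)^2 + 29)^3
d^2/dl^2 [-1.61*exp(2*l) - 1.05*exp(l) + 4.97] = (-6.44*exp(l) - 1.05)*exp(l)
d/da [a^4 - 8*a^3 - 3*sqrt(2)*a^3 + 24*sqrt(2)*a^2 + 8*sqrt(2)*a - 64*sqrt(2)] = 4*a^3 - 24*a^2 - 9*sqrt(2)*a^2 + 48*sqrt(2)*a + 8*sqrt(2)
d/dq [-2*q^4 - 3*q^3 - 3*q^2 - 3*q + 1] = -8*q^3 - 9*q^2 - 6*q - 3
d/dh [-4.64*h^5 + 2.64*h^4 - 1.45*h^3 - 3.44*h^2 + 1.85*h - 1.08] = -23.2*h^4 + 10.56*h^3 - 4.35*h^2 - 6.88*h + 1.85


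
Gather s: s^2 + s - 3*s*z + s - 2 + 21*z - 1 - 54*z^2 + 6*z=s^2 + s*(2 - 3*z) - 54*z^2 + 27*z - 3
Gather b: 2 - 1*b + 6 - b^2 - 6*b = -b^2 - 7*b + 8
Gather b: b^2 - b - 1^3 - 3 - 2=b^2 - b - 6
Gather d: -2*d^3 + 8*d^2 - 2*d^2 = -2*d^3 + 6*d^2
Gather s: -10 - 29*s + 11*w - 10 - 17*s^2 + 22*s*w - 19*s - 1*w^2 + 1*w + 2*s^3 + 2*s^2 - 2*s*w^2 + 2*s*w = 2*s^3 - 15*s^2 + s*(-2*w^2 + 24*w - 48) - w^2 + 12*w - 20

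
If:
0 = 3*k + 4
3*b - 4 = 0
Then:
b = 4/3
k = -4/3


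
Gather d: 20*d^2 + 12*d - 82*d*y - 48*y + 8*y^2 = 20*d^2 + d*(12 - 82*y) + 8*y^2 - 48*y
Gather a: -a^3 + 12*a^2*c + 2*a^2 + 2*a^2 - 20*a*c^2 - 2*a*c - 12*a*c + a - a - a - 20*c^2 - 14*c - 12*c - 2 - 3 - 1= -a^3 + a^2*(12*c + 4) + a*(-20*c^2 - 14*c - 1) - 20*c^2 - 26*c - 6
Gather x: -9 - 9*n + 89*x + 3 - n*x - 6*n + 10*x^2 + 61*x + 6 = -15*n + 10*x^2 + x*(150 - n)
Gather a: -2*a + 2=2 - 2*a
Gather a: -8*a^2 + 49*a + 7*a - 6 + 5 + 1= -8*a^2 + 56*a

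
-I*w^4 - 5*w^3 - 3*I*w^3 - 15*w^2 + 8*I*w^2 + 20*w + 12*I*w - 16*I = (w + 4)*(w - 4*I)*(w - I)*(-I*w + I)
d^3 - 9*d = d*(d - 3)*(d + 3)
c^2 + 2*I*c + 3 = (c - I)*(c + 3*I)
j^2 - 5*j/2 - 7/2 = (j - 7/2)*(j + 1)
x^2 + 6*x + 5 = (x + 1)*(x + 5)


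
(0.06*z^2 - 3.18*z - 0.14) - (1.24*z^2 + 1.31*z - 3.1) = -1.18*z^2 - 4.49*z + 2.96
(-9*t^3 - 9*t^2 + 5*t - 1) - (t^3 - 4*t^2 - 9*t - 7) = -10*t^3 - 5*t^2 + 14*t + 6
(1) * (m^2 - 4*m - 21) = m^2 - 4*m - 21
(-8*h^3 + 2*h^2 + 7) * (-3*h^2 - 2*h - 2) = 24*h^5 + 10*h^4 + 12*h^3 - 25*h^2 - 14*h - 14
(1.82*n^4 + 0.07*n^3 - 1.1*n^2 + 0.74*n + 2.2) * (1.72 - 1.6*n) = -2.912*n^5 + 3.0184*n^4 + 1.8804*n^3 - 3.076*n^2 - 2.2472*n + 3.784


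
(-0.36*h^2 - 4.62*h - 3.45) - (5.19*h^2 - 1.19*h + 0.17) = -5.55*h^2 - 3.43*h - 3.62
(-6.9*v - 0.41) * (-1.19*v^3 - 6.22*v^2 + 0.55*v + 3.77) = 8.211*v^4 + 43.4059*v^3 - 1.2448*v^2 - 26.2385*v - 1.5457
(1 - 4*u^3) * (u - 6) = -4*u^4 + 24*u^3 + u - 6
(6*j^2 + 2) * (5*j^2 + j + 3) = 30*j^4 + 6*j^3 + 28*j^2 + 2*j + 6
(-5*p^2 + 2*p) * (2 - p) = 5*p^3 - 12*p^2 + 4*p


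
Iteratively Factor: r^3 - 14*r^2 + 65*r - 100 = (r - 5)*(r^2 - 9*r + 20) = (r - 5)*(r - 4)*(r - 5)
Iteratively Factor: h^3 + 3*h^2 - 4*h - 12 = (h + 2)*(h^2 + h - 6) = (h + 2)*(h + 3)*(h - 2)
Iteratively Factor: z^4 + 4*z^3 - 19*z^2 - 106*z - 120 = (z - 5)*(z^3 + 9*z^2 + 26*z + 24) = (z - 5)*(z + 4)*(z^2 + 5*z + 6) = (z - 5)*(z + 3)*(z + 4)*(z + 2)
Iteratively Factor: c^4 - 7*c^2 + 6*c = (c)*(c^3 - 7*c + 6) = c*(c - 2)*(c^2 + 2*c - 3) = c*(c - 2)*(c - 1)*(c + 3)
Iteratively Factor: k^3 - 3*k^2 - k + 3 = (k - 1)*(k^2 - 2*k - 3) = (k - 3)*(k - 1)*(k + 1)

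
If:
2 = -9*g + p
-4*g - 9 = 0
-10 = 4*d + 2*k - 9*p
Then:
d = -k/2 - 697/16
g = -9/4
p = -73/4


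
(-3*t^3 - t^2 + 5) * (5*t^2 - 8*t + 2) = -15*t^5 + 19*t^4 + 2*t^3 + 23*t^2 - 40*t + 10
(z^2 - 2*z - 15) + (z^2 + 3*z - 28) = 2*z^2 + z - 43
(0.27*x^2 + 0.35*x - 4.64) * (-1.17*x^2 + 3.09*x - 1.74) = -0.3159*x^4 + 0.4248*x^3 + 6.0405*x^2 - 14.9466*x + 8.0736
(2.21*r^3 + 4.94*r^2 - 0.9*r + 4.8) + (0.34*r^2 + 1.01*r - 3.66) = 2.21*r^3 + 5.28*r^2 + 0.11*r + 1.14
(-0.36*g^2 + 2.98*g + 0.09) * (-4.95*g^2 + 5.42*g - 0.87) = 1.782*g^4 - 16.7022*g^3 + 16.0193*g^2 - 2.1048*g - 0.0783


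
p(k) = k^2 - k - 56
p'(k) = 2*k - 1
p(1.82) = -54.51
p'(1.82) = 2.64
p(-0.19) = -55.77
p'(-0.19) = -1.38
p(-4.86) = -27.52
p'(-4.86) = -10.72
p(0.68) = -56.22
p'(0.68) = 0.36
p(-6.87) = -1.93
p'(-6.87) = -14.74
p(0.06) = -56.06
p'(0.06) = -0.88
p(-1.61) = -51.80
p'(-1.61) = -4.22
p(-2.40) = -47.84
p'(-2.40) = -5.80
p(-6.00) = -14.00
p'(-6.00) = -13.00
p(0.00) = -56.00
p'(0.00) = -1.00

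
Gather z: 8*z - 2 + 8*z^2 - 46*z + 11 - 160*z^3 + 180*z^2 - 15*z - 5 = -160*z^3 + 188*z^2 - 53*z + 4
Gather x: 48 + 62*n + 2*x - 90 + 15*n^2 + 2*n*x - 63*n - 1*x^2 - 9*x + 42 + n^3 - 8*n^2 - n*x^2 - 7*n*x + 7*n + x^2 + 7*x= n^3 + 7*n^2 - n*x^2 - 5*n*x + 6*n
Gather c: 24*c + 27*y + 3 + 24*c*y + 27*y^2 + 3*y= c*(24*y + 24) + 27*y^2 + 30*y + 3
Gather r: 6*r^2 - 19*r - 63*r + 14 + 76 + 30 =6*r^2 - 82*r + 120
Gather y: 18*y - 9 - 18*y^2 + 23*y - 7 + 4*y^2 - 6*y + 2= -14*y^2 + 35*y - 14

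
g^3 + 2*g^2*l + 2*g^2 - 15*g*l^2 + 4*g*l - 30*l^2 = (g + 2)*(g - 3*l)*(g + 5*l)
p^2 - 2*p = p*(p - 2)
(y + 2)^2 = y^2 + 4*y + 4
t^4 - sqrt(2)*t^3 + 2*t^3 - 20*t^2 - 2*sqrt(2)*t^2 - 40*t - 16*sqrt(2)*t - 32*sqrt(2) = (t + 2)*(t - 4*sqrt(2))*(t + sqrt(2))*(t + 2*sqrt(2))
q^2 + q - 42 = (q - 6)*(q + 7)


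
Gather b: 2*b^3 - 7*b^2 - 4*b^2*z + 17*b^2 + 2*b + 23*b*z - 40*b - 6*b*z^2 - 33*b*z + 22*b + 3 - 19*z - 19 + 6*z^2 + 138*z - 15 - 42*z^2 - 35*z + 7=2*b^3 + b^2*(10 - 4*z) + b*(-6*z^2 - 10*z - 16) - 36*z^2 + 84*z - 24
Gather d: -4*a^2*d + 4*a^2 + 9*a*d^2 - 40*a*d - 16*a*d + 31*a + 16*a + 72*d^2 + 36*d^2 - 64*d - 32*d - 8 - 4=4*a^2 + 47*a + d^2*(9*a + 108) + d*(-4*a^2 - 56*a - 96) - 12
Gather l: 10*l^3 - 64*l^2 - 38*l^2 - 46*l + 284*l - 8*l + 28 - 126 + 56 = 10*l^3 - 102*l^2 + 230*l - 42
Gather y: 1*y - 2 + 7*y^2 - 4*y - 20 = 7*y^2 - 3*y - 22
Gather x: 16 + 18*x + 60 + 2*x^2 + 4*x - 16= 2*x^2 + 22*x + 60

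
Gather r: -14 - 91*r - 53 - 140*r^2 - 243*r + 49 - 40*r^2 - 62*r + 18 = -180*r^2 - 396*r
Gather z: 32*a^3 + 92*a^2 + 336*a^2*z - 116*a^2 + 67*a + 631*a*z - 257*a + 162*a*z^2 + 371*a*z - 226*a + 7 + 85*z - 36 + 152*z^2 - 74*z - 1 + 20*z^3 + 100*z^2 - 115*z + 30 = 32*a^3 - 24*a^2 - 416*a + 20*z^3 + z^2*(162*a + 252) + z*(336*a^2 + 1002*a - 104)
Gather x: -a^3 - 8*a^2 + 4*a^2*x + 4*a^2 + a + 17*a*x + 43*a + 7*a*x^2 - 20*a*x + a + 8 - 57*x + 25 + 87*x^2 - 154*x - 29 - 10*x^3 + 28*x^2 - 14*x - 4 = -a^3 - 4*a^2 + 45*a - 10*x^3 + x^2*(7*a + 115) + x*(4*a^2 - 3*a - 225)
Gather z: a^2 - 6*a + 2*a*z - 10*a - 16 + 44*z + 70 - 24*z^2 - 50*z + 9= a^2 - 16*a - 24*z^2 + z*(2*a - 6) + 63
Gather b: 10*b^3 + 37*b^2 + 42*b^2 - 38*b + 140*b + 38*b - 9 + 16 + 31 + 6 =10*b^3 + 79*b^2 + 140*b + 44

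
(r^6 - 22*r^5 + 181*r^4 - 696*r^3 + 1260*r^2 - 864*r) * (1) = r^6 - 22*r^5 + 181*r^4 - 696*r^3 + 1260*r^2 - 864*r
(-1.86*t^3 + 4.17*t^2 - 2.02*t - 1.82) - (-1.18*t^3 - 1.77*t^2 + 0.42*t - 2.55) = -0.68*t^3 + 5.94*t^2 - 2.44*t + 0.73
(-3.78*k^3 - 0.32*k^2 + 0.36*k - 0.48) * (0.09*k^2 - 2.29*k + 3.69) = -0.3402*k^5 + 8.6274*k^4 - 13.183*k^3 - 2.0484*k^2 + 2.4276*k - 1.7712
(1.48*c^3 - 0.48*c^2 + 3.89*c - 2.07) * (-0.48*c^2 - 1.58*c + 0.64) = -0.7104*c^5 - 2.108*c^4 - 0.1616*c^3 - 5.4598*c^2 + 5.7602*c - 1.3248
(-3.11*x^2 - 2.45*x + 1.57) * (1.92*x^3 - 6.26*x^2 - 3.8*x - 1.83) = -5.9712*x^5 + 14.7646*x^4 + 30.1694*x^3 + 5.1731*x^2 - 1.4825*x - 2.8731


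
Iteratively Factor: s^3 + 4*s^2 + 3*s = (s + 1)*(s^2 + 3*s) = (s + 1)*(s + 3)*(s)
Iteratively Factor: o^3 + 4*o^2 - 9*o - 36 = (o - 3)*(o^2 + 7*o + 12) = (o - 3)*(o + 3)*(o + 4)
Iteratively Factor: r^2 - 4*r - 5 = (r - 5)*(r + 1)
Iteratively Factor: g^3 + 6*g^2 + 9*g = (g + 3)*(g^2 + 3*g) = (g + 3)^2*(g)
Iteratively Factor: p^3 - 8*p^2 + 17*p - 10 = (p - 5)*(p^2 - 3*p + 2) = (p - 5)*(p - 2)*(p - 1)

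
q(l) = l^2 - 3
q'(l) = 2*l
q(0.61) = -2.63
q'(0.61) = 1.22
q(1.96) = 0.84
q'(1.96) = 3.92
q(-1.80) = 0.24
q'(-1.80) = -3.60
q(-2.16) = 1.67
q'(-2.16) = -4.32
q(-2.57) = 3.60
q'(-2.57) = -5.14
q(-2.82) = 4.95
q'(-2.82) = -5.64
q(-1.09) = -1.81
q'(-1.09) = -2.18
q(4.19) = 14.56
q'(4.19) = 8.38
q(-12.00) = 141.00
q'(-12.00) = -24.00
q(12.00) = 141.00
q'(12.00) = 24.00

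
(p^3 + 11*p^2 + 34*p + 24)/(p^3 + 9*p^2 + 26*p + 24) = (p^2 + 7*p + 6)/(p^2 + 5*p + 6)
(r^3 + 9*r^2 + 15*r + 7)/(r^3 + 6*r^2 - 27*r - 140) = (r^2 + 2*r + 1)/(r^2 - r - 20)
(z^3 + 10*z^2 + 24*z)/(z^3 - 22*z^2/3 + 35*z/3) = 3*(z^2 + 10*z + 24)/(3*z^2 - 22*z + 35)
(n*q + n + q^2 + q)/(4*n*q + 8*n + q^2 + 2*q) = (n*q + n + q^2 + q)/(4*n*q + 8*n + q^2 + 2*q)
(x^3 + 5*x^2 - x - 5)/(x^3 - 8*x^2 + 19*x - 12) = (x^2 + 6*x + 5)/(x^2 - 7*x + 12)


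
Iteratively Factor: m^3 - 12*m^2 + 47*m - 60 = (m - 3)*(m^2 - 9*m + 20) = (m - 4)*(m - 3)*(m - 5)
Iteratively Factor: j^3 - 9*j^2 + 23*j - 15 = (j - 5)*(j^2 - 4*j + 3) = (j - 5)*(j - 3)*(j - 1)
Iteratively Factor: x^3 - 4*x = (x + 2)*(x^2 - 2*x) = (x - 2)*(x + 2)*(x)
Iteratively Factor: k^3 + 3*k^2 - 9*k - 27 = (k - 3)*(k^2 + 6*k + 9) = (k - 3)*(k + 3)*(k + 3)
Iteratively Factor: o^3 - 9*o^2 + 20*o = (o)*(o^2 - 9*o + 20) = o*(o - 5)*(o - 4)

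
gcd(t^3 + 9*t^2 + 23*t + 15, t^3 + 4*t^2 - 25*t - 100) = t + 5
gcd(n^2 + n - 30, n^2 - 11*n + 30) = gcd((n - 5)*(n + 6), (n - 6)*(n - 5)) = n - 5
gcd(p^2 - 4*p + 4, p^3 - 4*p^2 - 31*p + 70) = p - 2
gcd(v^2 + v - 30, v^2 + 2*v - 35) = v - 5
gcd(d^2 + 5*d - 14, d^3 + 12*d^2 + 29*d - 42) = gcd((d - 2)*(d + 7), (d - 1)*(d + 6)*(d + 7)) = d + 7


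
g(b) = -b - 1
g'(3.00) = -1.00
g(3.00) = -4.00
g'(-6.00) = -1.00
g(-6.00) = 5.00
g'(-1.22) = -1.00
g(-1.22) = 0.22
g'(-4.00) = -1.00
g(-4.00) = 3.00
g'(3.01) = -1.00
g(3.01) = -4.01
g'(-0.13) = -1.00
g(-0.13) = -0.87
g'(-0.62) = -1.00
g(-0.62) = -0.38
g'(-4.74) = -1.00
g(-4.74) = 3.74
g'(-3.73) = -1.00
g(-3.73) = 2.73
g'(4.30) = -1.00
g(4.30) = -5.30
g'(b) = -1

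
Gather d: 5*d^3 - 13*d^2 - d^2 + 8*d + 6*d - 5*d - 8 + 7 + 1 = 5*d^3 - 14*d^2 + 9*d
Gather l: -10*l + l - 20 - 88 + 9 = -9*l - 99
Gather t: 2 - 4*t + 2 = 4 - 4*t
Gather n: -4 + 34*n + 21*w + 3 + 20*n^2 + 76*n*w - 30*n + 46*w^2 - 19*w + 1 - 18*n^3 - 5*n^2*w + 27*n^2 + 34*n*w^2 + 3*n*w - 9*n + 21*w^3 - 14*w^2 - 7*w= -18*n^3 + n^2*(47 - 5*w) + n*(34*w^2 + 79*w - 5) + 21*w^3 + 32*w^2 - 5*w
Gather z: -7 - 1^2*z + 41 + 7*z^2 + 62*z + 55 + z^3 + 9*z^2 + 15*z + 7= z^3 + 16*z^2 + 76*z + 96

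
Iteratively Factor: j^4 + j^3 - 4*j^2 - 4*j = (j - 2)*(j^3 + 3*j^2 + 2*j) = (j - 2)*(j + 1)*(j^2 + 2*j) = j*(j - 2)*(j + 1)*(j + 2)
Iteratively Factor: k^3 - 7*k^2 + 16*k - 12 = (k - 2)*(k^2 - 5*k + 6) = (k - 2)^2*(k - 3)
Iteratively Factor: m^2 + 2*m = (m + 2)*(m)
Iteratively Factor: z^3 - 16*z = (z - 4)*(z^2 + 4*z) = (z - 4)*(z + 4)*(z)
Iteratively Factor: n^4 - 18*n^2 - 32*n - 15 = (n + 1)*(n^3 - n^2 - 17*n - 15) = (n - 5)*(n + 1)*(n^2 + 4*n + 3) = (n - 5)*(n + 1)^2*(n + 3)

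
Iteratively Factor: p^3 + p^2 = (p)*(p^2 + p) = p^2*(p + 1)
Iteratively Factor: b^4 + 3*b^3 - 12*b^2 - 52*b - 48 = (b + 2)*(b^3 + b^2 - 14*b - 24) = (b + 2)*(b + 3)*(b^2 - 2*b - 8) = (b + 2)^2*(b + 3)*(b - 4)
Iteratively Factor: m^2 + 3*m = (m + 3)*(m)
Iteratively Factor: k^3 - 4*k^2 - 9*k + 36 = (k - 3)*(k^2 - k - 12) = (k - 4)*(k - 3)*(k + 3)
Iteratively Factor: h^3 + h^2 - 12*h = (h - 3)*(h^2 + 4*h) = h*(h - 3)*(h + 4)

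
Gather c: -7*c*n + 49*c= c*(49 - 7*n)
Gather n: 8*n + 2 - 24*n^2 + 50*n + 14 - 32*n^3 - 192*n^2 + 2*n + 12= -32*n^3 - 216*n^2 + 60*n + 28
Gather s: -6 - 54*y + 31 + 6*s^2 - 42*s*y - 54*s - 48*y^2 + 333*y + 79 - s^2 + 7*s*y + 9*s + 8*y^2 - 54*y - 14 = 5*s^2 + s*(-35*y - 45) - 40*y^2 + 225*y + 90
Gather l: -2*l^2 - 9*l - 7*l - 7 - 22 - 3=-2*l^2 - 16*l - 32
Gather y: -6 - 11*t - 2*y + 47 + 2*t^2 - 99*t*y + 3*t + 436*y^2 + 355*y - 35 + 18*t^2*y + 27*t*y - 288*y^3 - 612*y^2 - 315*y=2*t^2 - 8*t - 288*y^3 - 176*y^2 + y*(18*t^2 - 72*t + 38) + 6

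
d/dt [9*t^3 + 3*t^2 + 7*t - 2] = 27*t^2 + 6*t + 7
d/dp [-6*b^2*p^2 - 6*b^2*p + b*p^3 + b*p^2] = b*(-12*b*p - 6*b + 3*p^2 + 2*p)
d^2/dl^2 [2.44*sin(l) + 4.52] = -2.44*sin(l)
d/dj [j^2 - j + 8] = 2*j - 1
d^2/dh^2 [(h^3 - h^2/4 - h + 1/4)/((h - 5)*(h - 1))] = 57/(h^3 - 15*h^2 + 75*h - 125)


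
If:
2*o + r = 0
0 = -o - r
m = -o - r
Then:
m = 0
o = 0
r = 0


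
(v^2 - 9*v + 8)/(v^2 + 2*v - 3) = (v - 8)/(v + 3)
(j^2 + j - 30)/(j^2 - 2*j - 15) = (j + 6)/(j + 3)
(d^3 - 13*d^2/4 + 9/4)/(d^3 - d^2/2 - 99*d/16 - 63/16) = 4*(d - 1)/(4*d + 7)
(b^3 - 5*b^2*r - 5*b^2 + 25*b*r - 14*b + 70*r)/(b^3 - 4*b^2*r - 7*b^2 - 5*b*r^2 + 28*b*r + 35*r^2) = (b + 2)/(b + r)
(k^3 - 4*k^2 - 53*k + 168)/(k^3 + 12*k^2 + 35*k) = (k^2 - 11*k + 24)/(k*(k + 5))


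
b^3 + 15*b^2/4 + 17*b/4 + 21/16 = (b + 1/2)*(b + 3/2)*(b + 7/4)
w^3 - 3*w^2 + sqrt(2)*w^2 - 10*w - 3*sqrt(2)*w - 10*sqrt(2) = (w - 5)*(w + 2)*(w + sqrt(2))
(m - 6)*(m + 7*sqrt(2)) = m^2 - 6*m + 7*sqrt(2)*m - 42*sqrt(2)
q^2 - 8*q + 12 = (q - 6)*(q - 2)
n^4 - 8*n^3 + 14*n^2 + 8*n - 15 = (n - 5)*(n - 3)*(n - 1)*(n + 1)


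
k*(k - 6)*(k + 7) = k^3 + k^2 - 42*k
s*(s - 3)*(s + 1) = s^3 - 2*s^2 - 3*s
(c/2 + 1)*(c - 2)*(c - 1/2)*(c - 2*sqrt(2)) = c^4/2 - sqrt(2)*c^3 - c^3/4 - 2*c^2 + sqrt(2)*c^2/2 + c + 4*sqrt(2)*c - 2*sqrt(2)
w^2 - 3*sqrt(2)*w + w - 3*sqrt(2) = (w + 1)*(w - 3*sqrt(2))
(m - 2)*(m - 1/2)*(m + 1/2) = m^3 - 2*m^2 - m/4 + 1/2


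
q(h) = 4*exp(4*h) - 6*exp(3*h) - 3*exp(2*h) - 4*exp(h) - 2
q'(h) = 16*exp(4*h) - 18*exp(3*h) - 6*exp(2*h) - 4*exp(h)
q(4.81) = 896443936.81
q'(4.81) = 3596959881.22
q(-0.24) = -8.39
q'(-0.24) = -9.49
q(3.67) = 9127538.80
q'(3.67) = 36882733.83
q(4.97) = 1703222957.10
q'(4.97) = 6830943968.72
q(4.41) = 179876059.28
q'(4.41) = 722886770.94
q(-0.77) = -4.91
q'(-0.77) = -4.19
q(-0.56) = -5.96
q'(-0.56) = -5.89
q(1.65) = 1989.17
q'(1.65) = 9036.87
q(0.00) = -11.00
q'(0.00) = -12.00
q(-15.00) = -2.00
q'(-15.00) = 0.00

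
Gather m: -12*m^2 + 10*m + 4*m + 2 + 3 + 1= -12*m^2 + 14*m + 6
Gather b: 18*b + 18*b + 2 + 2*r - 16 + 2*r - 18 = 36*b + 4*r - 32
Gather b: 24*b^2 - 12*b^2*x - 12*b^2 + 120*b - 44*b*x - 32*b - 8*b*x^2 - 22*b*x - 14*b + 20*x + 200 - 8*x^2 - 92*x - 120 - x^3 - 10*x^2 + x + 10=b^2*(12 - 12*x) + b*(-8*x^2 - 66*x + 74) - x^3 - 18*x^2 - 71*x + 90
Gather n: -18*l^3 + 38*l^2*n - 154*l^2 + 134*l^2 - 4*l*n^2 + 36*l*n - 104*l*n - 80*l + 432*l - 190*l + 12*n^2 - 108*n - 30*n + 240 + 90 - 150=-18*l^3 - 20*l^2 + 162*l + n^2*(12 - 4*l) + n*(38*l^2 - 68*l - 138) + 180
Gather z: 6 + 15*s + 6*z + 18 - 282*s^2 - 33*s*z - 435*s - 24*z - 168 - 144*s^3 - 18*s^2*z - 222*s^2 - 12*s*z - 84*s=-144*s^3 - 504*s^2 - 504*s + z*(-18*s^2 - 45*s - 18) - 144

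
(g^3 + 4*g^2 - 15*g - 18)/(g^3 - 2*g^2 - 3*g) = (g + 6)/g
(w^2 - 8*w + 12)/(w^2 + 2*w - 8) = (w - 6)/(w + 4)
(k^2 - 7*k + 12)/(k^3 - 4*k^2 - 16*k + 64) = (k - 3)/(k^2 - 16)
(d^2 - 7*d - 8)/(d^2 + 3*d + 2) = (d - 8)/(d + 2)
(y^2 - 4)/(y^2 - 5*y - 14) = (y - 2)/(y - 7)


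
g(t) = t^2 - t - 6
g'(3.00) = 5.00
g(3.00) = 0.00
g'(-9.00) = -19.00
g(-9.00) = 84.00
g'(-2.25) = -5.50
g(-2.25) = 1.31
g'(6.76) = 12.52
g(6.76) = 32.94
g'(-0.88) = -2.76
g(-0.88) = -4.35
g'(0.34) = -0.32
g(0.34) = -6.22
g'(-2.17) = -5.34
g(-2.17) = 0.88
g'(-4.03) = -9.06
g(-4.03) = 14.27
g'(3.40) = 5.80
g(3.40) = 2.16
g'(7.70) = 14.40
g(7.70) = 45.59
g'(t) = 2*t - 1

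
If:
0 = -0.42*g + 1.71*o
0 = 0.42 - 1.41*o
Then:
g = 1.21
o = 0.30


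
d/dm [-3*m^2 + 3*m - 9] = 3 - 6*m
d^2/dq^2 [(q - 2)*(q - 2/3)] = 2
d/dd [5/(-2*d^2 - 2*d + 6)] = 5*(2*d + 1)/(2*(d^2 + d - 3)^2)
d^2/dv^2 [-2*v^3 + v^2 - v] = 2 - 12*v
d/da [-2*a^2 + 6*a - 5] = 6 - 4*a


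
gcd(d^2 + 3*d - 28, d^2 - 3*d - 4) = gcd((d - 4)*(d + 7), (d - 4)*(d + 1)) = d - 4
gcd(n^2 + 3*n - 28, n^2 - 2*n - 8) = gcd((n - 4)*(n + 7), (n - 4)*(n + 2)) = n - 4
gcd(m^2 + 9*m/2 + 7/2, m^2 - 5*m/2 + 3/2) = 1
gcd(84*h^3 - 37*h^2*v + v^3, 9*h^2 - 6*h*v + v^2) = -3*h + v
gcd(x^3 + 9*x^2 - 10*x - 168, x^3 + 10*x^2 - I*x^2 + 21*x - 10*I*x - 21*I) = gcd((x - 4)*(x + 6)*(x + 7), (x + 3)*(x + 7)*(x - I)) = x + 7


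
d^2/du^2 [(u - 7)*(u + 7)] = 2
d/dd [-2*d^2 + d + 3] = 1 - 4*d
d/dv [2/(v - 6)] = -2/(v - 6)^2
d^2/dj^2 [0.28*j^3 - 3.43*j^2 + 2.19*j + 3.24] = 1.68*j - 6.86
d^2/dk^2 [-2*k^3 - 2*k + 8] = -12*k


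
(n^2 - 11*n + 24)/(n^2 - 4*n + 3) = (n - 8)/(n - 1)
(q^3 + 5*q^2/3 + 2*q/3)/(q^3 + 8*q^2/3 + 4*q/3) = (q + 1)/(q + 2)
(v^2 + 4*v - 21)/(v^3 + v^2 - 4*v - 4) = (v^2 + 4*v - 21)/(v^3 + v^2 - 4*v - 4)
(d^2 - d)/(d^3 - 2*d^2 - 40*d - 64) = d*(1 - d)/(-d^3 + 2*d^2 + 40*d + 64)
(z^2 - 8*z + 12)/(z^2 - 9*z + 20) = (z^2 - 8*z + 12)/(z^2 - 9*z + 20)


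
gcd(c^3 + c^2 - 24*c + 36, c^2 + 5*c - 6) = c + 6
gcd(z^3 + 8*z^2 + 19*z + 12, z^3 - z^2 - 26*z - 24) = z^2 + 5*z + 4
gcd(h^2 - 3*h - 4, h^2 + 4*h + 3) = h + 1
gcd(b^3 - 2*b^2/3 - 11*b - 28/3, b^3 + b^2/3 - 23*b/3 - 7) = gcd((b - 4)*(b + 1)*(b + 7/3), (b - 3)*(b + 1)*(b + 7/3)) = b^2 + 10*b/3 + 7/3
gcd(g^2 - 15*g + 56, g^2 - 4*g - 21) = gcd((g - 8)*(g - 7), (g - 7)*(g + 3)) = g - 7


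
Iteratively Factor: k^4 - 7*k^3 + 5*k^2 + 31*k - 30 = (k - 3)*(k^3 - 4*k^2 - 7*k + 10) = (k - 3)*(k - 1)*(k^2 - 3*k - 10) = (k - 5)*(k - 3)*(k - 1)*(k + 2)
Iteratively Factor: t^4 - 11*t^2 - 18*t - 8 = (t + 1)*(t^3 - t^2 - 10*t - 8) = (t - 4)*(t + 1)*(t^2 + 3*t + 2) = (t - 4)*(t + 1)^2*(t + 2)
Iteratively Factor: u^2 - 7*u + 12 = (u - 4)*(u - 3)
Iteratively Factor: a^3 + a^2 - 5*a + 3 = (a - 1)*(a^2 + 2*a - 3) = (a - 1)^2*(a + 3)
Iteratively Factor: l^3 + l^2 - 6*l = (l - 2)*(l^2 + 3*l) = (l - 2)*(l + 3)*(l)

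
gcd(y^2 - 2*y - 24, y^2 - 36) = y - 6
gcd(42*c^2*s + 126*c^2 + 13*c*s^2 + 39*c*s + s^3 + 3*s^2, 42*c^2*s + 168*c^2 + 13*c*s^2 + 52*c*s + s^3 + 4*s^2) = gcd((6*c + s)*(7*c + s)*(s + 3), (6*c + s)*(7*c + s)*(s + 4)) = 42*c^2 + 13*c*s + s^2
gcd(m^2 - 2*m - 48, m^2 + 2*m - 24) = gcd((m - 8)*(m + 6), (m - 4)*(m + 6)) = m + 6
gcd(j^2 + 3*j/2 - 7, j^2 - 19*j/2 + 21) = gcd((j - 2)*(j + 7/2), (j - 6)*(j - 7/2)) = 1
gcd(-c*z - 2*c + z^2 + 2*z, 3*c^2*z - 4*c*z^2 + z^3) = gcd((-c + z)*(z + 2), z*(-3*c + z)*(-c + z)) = -c + z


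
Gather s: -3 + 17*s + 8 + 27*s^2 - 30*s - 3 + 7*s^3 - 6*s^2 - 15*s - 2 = 7*s^3 + 21*s^2 - 28*s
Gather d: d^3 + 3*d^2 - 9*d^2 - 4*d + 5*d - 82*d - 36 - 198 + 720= d^3 - 6*d^2 - 81*d + 486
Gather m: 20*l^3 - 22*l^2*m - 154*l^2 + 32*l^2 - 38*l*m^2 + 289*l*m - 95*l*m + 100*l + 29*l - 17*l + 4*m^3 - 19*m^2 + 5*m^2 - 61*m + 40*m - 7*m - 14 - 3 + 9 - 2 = 20*l^3 - 122*l^2 + 112*l + 4*m^3 + m^2*(-38*l - 14) + m*(-22*l^2 + 194*l - 28) - 10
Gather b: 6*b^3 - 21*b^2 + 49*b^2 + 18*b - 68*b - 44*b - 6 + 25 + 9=6*b^3 + 28*b^2 - 94*b + 28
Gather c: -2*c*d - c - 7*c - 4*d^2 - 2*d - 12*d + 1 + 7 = c*(-2*d - 8) - 4*d^2 - 14*d + 8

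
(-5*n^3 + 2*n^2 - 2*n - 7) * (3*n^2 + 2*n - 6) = -15*n^5 - 4*n^4 + 28*n^3 - 37*n^2 - 2*n + 42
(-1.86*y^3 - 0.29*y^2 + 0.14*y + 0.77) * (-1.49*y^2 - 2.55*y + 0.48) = 2.7714*y^5 + 5.1751*y^4 - 0.3619*y^3 - 1.6435*y^2 - 1.8963*y + 0.3696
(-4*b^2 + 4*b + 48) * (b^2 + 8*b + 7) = -4*b^4 - 28*b^3 + 52*b^2 + 412*b + 336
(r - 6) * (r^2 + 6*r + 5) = r^3 - 31*r - 30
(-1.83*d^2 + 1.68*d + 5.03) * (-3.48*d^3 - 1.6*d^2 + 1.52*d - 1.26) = 6.3684*d^5 - 2.9184*d^4 - 22.974*d^3 - 3.1886*d^2 + 5.5288*d - 6.3378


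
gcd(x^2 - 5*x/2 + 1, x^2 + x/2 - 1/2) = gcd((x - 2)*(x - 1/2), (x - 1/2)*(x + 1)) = x - 1/2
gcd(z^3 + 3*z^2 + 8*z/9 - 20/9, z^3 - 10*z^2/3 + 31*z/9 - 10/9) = z - 2/3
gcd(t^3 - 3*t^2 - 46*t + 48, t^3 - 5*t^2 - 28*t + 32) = t^2 - 9*t + 8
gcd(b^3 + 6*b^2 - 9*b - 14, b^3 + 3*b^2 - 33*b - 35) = b^2 + 8*b + 7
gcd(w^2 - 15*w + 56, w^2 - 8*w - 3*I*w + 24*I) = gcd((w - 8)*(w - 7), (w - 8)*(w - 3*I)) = w - 8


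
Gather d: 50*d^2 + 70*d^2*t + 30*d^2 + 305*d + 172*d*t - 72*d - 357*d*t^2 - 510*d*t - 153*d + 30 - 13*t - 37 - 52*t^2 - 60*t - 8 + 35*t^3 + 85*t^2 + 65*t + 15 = d^2*(70*t + 80) + d*(-357*t^2 - 338*t + 80) + 35*t^3 + 33*t^2 - 8*t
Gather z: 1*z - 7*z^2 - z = -7*z^2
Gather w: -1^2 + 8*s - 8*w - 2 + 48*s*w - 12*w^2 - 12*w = 8*s - 12*w^2 + w*(48*s - 20) - 3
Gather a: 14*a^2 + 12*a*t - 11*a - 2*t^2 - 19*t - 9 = 14*a^2 + a*(12*t - 11) - 2*t^2 - 19*t - 9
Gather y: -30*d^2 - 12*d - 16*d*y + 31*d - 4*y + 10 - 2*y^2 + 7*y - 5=-30*d^2 + 19*d - 2*y^2 + y*(3 - 16*d) + 5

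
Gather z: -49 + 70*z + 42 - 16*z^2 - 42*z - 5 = -16*z^2 + 28*z - 12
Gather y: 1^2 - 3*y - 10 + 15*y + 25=12*y + 16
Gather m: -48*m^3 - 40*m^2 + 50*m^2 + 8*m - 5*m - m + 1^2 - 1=-48*m^3 + 10*m^2 + 2*m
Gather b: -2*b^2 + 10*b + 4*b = -2*b^2 + 14*b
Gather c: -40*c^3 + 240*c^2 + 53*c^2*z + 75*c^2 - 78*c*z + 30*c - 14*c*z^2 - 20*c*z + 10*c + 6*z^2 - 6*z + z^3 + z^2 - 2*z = -40*c^3 + c^2*(53*z + 315) + c*(-14*z^2 - 98*z + 40) + z^3 + 7*z^2 - 8*z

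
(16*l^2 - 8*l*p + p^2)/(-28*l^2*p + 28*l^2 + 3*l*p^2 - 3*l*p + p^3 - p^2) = (-4*l + p)/(7*l*p - 7*l + p^2 - p)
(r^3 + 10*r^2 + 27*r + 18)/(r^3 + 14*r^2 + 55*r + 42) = (r + 3)/(r + 7)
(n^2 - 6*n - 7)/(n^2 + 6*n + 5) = (n - 7)/(n + 5)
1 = 1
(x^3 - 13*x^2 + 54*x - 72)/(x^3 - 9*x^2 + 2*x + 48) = (x^2 - 10*x + 24)/(x^2 - 6*x - 16)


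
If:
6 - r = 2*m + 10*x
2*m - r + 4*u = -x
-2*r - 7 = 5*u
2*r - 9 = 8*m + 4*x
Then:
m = -713/252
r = -157/42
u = 2/21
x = 97/63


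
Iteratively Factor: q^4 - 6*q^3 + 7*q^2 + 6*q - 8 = (q + 1)*(q^3 - 7*q^2 + 14*q - 8) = (q - 2)*(q + 1)*(q^2 - 5*q + 4) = (q - 4)*(q - 2)*(q + 1)*(q - 1)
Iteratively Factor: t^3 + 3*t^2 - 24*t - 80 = (t + 4)*(t^2 - t - 20) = (t + 4)^2*(t - 5)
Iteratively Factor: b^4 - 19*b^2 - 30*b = (b + 3)*(b^3 - 3*b^2 - 10*b) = b*(b + 3)*(b^2 - 3*b - 10) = b*(b + 2)*(b + 3)*(b - 5)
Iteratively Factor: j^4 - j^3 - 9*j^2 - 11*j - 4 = (j + 1)*(j^3 - 2*j^2 - 7*j - 4) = (j + 1)^2*(j^2 - 3*j - 4) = (j - 4)*(j + 1)^2*(j + 1)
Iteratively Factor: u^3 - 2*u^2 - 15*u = (u + 3)*(u^2 - 5*u) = u*(u + 3)*(u - 5)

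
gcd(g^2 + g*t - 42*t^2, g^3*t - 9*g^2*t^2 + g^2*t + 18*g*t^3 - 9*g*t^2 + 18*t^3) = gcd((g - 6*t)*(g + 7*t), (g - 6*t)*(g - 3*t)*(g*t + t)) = -g + 6*t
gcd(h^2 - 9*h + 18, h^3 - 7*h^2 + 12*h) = h - 3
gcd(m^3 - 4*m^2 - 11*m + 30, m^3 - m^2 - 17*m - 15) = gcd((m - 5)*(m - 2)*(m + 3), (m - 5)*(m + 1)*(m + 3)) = m^2 - 2*m - 15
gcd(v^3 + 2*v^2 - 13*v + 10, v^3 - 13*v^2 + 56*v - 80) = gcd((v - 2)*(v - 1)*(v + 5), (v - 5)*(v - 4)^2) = 1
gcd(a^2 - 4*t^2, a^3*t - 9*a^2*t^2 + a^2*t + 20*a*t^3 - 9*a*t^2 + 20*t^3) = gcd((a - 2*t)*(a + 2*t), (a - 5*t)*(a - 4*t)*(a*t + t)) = 1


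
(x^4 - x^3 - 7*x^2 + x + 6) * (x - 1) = x^5 - 2*x^4 - 6*x^3 + 8*x^2 + 5*x - 6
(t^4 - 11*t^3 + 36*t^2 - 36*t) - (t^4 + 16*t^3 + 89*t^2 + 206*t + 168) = -27*t^3 - 53*t^2 - 242*t - 168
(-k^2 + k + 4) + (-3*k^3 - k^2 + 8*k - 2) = -3*k^3 - 2*k^2 + 9*k + 2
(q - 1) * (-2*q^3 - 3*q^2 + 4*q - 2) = -2*q^4 - q^3 + 7*q^2 - 6*q + 2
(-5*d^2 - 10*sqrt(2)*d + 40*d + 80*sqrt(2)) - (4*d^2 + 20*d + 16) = -9*d^2 - 10*sqrt(2)*d + 20*d - 16 + 80*sqrt(2)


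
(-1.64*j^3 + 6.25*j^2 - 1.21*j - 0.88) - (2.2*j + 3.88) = -1.64*j^3 + 6.25*j^2 - 3.41*j - 4.76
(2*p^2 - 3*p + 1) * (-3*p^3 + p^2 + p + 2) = -6*p^5 + 11*p^4 - 4*p^3 + 2*p^2 - 5*p + 2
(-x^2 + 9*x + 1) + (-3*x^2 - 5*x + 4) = -4*x^2 + 4*x + 5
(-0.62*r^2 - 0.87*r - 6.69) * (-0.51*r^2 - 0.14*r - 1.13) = 0.3162*r^4 + 0.5305*r^3 + 4.2343*r^2 + 1.9197*r + 7.5597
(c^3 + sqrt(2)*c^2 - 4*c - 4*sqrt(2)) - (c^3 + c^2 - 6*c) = -c^2 + sqrt(2)*c^2 + 2*c - 4*sqrt(2)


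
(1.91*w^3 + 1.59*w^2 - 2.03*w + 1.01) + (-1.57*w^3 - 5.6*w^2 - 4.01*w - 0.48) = 0.34*w^3 - 4.01*w^2 - 6.04*w + 0.53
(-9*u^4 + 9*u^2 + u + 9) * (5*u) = -45*u^5 + 45*u^3 + 5*u^2 + 45*u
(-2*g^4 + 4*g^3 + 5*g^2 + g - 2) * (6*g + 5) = -12*g^5 + 14*g^4 + 50*g^3 + 31*g^2 - 7*g - 10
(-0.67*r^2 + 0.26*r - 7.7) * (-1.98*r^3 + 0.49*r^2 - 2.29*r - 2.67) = 1.3266*r^5 - 0.8431*r^4 + 16.9077*r^3 - 2.5795*r^2 + 16.9388*r + 20.559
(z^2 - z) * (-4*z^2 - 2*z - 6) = -4*z^4 + 2*z^3 - 4*z^2 + 6*z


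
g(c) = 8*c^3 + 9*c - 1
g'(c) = 24*c^2 + 9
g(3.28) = 310.82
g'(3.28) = 267.20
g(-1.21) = -26.06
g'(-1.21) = 44.14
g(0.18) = 0.67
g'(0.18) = 9.78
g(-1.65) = -51.79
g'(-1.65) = 74.34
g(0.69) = 7.84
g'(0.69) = 20.43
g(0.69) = 7.84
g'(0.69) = 20.43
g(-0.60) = -8.13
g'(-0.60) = 17.64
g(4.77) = 910.18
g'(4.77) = 555.07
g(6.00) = 1781.00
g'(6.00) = 873.00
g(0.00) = -1.00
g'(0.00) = 9.00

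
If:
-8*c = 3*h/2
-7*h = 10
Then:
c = 15/56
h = -10/7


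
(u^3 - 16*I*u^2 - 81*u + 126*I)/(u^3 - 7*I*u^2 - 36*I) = (u - 7*I)/(u + 2*I)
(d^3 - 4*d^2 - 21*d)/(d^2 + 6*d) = (d^2 - 4*d - 21)/(d + 6)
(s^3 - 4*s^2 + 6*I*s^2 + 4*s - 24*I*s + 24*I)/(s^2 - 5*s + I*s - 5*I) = (s^3 + s^2*(-4 + 6*I) + s*(4 - 24*I) + 24*I)/(s^2 + s*(-5 + I) - 5*I)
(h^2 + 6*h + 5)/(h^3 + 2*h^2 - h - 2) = (h + 5)/(h^2 + h - 2)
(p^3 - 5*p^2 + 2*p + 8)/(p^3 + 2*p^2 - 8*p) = (p^2 - 3*p - 4)/(p*(p + 4))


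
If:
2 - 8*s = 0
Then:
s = 1/4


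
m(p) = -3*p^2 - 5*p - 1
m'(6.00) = -41.00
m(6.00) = -139.00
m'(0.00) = -5.00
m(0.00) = -1.00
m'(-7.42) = 39.52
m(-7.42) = -129.07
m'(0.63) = -8.78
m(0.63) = -5.34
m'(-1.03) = 1.18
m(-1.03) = 0.97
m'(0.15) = -5.90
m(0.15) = -1.82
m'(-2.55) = 10.30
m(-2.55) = -7.76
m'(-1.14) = 1.84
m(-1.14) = 0.80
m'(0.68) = -9.08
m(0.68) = -5.79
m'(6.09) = -41.54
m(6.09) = -142.71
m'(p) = -6*p - 5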